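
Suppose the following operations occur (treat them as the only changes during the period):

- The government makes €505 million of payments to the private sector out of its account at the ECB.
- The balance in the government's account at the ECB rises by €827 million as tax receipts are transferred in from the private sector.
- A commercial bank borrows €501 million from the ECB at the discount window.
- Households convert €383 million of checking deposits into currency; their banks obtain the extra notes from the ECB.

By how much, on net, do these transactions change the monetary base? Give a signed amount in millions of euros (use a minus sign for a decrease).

+€179 million

Government spending €505 million: a non-base liability converts back to reserves → +€505M.
Government account inflow €827 million: reserves shift to a non-base liability → −€827M.
Discount-window loan €501 million: ECB balance sheet expands → +€501M.
Currency withdrawal €383 million: just a shift between currency and reserves — both are base money → 0.
Net: 505 − 827 + 501 + 0 = +€179 million.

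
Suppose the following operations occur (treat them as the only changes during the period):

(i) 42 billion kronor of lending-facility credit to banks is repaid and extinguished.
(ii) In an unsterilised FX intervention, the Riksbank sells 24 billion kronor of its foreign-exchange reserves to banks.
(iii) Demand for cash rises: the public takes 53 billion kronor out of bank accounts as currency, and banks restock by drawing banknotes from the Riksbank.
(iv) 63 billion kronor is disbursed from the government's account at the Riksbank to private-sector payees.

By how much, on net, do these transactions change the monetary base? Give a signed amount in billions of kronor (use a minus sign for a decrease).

Discount-window repayment 42 billion kronor: Riksbank balance sheet contracts → −42B.
FX sale 24 billion kronor: Riksbank balance sheet contracts → −24B.
Currency withdrawal 53 billion kronor: just a shift between currency and reserves — both are base money → 0.
Government spending 63 billion kronor: a non-base liability converts back to reserves → +63B.
Net: −42 − 24 + 0 + 63 = -3 billion.

-3 billion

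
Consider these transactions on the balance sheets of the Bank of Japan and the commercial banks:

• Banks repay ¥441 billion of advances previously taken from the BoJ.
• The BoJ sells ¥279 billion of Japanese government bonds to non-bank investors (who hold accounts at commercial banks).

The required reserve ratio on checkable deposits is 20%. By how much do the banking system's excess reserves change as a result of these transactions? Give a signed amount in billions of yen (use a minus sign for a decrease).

-¥664.2 billion

Discount-window repayment ¥441 billion: reserves −¥441B, deposits 0.
Asset sale (to non-banks) ¥279 billion: reserves −¥279B, deposits −¥279B.
Totals: Δreserves = −¥720B, Δdeposits = −¥279B.
Δrequired reserves = 20% × −¥279B = −¥55.8B.
Δexcess reserves = Δreserves − Δrequired = −¥720B − (−¥55.8B) = -¥664.2 billion.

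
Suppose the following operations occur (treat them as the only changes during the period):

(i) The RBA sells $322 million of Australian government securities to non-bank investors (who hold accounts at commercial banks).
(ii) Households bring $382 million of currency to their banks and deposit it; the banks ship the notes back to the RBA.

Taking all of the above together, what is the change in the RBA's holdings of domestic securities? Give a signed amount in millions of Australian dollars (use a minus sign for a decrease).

-$322 million

Asset sale (to non-banks) $322 million: securities removed from the RBA's portfolio → −$322M.
Currency deposit $382 million: the RBA's securities portfolio is untouched → 0.
Net: −322 + 0 = -$322 million.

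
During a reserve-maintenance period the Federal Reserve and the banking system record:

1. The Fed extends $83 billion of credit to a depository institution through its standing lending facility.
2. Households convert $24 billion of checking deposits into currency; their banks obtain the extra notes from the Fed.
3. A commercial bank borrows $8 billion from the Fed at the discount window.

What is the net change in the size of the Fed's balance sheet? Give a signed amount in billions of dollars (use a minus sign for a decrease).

Discount-window loan $83 billion: a Fed asset is acquired → +$83B.
Currency withdrawal $24 billion: only the composition of liabilities changes → 0.
Discount-window loan $8 billion: a Fed asset is acquired → +$8B.
Net: 83 + 0 + 8 = +$91 billion.

+$91 billion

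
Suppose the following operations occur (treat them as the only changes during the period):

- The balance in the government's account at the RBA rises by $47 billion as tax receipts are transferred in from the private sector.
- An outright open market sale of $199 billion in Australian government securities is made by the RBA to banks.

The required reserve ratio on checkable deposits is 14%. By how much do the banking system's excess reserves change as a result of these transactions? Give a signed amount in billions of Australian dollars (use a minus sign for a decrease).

-$239.42 billion

Government account inflow $47 billion: reserves −$47B, deposits −$47B.
OMO sale (to banks) $199 billion: reserves −$199B, deposits 0.
Totals: Δreserves = −$246B, Δdeposits = −$47B.
Δrequired reserves = 14% × −$47B = −$6.58B.
Δexcess reserves = Δreserves − Δrequired = −$246B − (−$6.58B) = -$239.42 billion.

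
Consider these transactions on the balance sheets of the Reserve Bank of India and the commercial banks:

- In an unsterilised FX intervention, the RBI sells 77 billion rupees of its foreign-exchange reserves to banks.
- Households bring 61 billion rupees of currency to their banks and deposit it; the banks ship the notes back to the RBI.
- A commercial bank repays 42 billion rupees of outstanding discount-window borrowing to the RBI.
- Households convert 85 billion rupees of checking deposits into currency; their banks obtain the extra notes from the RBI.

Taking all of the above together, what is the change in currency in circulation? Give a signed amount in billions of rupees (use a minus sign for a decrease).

FX sale 77 billion rupees: no currency enters or leaves circulation → 0.
Currency deposit 61 billion rupees: notes return to the central bank → −61B.
Discount-window repayment 42 billion rupees: no currency enters or leaves circulation → 0.
Currency withdrawal 85 billion rupees: notes leave the central bank → +85B.
Net: 0 − 61 + 0 + 85 = +24 billion.

+24 billion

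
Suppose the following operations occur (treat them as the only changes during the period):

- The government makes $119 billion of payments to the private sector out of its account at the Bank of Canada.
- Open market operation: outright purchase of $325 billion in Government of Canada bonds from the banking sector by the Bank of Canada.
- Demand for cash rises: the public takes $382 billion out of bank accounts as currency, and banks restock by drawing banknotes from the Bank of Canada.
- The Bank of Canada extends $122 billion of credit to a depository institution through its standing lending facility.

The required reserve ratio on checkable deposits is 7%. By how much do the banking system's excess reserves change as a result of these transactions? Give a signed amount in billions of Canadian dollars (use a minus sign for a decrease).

+$202.41 billion

Government spending $119 billion: reserves +$119B, deposits +$119B.
OMO purchase (from banks) $325 billion: reserves +$325B, deposits 0.
Currency withdrawal $382 billion: reserves −$382B, deposits −$382B.
Discount-window loan $122 billion: reserves +$122B, deposits 0.
Totals: Δreserves = +$184B, Δdeposits = −$263B.
Δrequired reserves = 7% × −$263B = −$18.41B.
Δexcess reserves = Δreserves − Δrequired = +$184B − (−$18.41B) = +$202.41 billion.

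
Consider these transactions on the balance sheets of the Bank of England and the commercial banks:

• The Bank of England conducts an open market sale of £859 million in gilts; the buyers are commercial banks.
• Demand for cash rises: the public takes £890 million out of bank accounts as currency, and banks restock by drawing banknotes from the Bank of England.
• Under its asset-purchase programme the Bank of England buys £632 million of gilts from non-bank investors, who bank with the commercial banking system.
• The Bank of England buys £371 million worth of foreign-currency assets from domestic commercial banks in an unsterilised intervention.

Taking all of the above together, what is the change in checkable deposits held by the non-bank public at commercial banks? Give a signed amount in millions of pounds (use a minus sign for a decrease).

Bank of England balance sheet:
  Assets:      Securities −£227M, Foreign assets +£371M
  Liabilities: Bank reserves −£746M, Currency in circulation +£890M
Commercial banking system:
  Assets:      Reserves at CB −£746M, Securities +£859M, Foreign assets −£371M
  Liabilities: Checkable deposits −£258M
So the change in checkable deposits held by the non-bank public at commercial banks is -£258 million.

-£258 million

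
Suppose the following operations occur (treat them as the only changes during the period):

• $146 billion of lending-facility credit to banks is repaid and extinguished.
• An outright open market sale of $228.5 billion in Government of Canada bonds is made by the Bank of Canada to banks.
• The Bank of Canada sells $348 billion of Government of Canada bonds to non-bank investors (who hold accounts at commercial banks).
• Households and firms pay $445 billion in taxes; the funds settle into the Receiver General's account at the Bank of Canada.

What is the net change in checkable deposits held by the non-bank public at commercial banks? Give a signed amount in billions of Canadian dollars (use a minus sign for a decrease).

Bank of Canada balance sheet:
  Assets:      Securities −$576.5B, Loans to banks −$146B
  Liabilities: Bank reserves −$1167.5B, Government deposits +$445B
Commercial banking system:
  Assets:      Reserves at CB −$1167.5B, Securities +$228.5B
  Liabilities: Checkable deposits −$793B, Borrowings from CB −$146B
So the change in checkable deposits held by the non-bank public at commercial banks is -$793 billion.

-$793 billion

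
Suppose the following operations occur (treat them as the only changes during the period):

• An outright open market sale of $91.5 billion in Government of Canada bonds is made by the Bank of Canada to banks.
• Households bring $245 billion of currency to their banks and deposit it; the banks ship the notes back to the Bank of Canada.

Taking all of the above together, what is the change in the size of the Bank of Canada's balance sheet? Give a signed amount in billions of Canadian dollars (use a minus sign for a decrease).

-$91.5 billion

OMO sale (to banks) $91.5 billion: a Bank of Canada asset is shed → −$91.5B.
Currency deposit $245 billion: only the composition of liabilities changes → 0.
Net: −91.5 + 0 = -$91.5 billion.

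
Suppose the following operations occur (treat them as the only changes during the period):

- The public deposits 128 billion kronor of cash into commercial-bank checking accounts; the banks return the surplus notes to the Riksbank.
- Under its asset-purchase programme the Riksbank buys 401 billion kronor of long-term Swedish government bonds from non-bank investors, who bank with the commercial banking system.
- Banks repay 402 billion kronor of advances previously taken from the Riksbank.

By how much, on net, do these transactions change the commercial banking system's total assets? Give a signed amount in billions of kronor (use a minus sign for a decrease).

+127 billion

Currency deposit 128 billion kronor: bank balance sheets expand → +128B.
Asset purchase (from non-banks) 401 billion kronor: bank balance sheets expand → +401B.
Discount-window repayment 402 billion kronor: bank balance sheets shrink → −402B.
Net: 128 + 401 − 402 = +127 billion.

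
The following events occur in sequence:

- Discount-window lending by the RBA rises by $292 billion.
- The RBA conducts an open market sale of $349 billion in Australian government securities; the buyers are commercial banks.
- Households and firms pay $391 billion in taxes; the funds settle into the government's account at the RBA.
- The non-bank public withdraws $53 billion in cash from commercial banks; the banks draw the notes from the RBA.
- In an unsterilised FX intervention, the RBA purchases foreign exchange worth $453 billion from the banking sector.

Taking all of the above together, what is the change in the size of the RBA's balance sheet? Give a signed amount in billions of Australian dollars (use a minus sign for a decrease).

RBA balance sheet:
  Assets:      Securities −$349B, Loans to banks +$292B, Foreign assets +$453B
  Liabilities: Bank reserves −$48B, Currency in circulation +$53B, Government deposits +$391B
Commercial banking system:
  Assets:      Reserves at CB −$48B, Securities +$349B, Foreign assets −$453B
  Liabilities: Checkable deposits −$444B, Borrowings from CB +$292B
Change in total RBA assets = +$396 billion.

+$396 billion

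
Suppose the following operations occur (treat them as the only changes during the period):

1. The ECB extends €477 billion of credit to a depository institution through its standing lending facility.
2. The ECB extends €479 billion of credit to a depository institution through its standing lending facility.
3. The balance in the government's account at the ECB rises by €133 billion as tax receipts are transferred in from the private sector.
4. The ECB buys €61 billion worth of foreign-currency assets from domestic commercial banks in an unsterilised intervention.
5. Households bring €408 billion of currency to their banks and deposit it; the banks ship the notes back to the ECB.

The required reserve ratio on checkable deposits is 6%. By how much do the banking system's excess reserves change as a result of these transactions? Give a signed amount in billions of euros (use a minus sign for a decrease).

+€1275.5 billion

Discount-window loan €477 billion: reserves +€477B, deposits 0.
Discount-window loan €479 billion: reserves +€479B, deposits 0.
Government account inflow €133 billion: reserves −€133B, deposits −€133B.
FX purchase €61 billion: reserves +€61B, deposits 0.
Currency deposit €408 billion: reserves +€408B, deposits +€408B.
Totals: Δreserves = +€1292B, Δdeposits = +€275B.
Δrequired reserves = 6% × +€275B = +€16.5B.
Δexcess reserves = Δreserves − Δrequired = +€1292B − (+€16.5B) = +€1275.5 billion.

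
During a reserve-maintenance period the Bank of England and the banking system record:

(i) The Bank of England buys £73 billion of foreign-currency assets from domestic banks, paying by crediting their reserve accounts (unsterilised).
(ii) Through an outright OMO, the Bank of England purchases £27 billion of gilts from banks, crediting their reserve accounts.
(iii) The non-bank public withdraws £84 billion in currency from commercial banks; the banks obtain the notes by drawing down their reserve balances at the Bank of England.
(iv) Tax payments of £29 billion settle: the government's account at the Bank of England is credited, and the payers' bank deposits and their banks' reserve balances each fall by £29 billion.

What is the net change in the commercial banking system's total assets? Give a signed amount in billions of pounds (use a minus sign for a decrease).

-£113 billion

FX purchase £73 billion: just an asset swap on bank balance sheets → 0.
OMO purchase (from banks) £27 billion: just an asset swap on bank balance sheets → 0.
Currency withdrawal £84 billion: bank balance sheets shrink → −£84B.
Government account inflow £29 billion: bank balance sheets shrink → −£29B.
Net: 0 + 0 − 84 − 29 = -£113 billion.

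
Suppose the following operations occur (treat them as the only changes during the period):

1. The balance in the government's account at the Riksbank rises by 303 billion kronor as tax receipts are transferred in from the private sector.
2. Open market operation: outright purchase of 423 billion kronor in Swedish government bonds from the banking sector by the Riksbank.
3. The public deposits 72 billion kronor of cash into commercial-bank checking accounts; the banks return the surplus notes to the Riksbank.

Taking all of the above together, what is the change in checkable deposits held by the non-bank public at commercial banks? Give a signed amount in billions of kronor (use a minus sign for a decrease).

Government account inflow 303 billion kronor: non-bank counterparties' bank balances fall → −303B.
OMO purchase (from banks) 423 billion kronor: the counterparty is a bank, so public deposits are unchanged → 0.
Currency deposit 72 billion kronor: non-bank counterparties' bank balances rise → +72B.
Net: −303 + 0 + 72 = -231 billion.

-231 billion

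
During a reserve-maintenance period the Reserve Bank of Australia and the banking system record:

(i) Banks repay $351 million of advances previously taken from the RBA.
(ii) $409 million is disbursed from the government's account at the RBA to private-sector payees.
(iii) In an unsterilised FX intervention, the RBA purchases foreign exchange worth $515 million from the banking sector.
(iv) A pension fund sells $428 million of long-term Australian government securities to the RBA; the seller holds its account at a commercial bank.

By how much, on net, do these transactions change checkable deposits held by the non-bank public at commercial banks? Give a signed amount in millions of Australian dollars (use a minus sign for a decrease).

+$837 million

RBA balance sheet:
  Assets:      Securities +$428M, Loans to banks −$351M, Foreign assets +$515M
  Liabilities: Bank reserves +$1001M, Government deposits −$409M
Commercial banking system:
  Assets:      Reserves at CB +$1001M, Foreign assets −$515M
  Liabilities: Checkable deposits +$837M, Borrowings from CB −$351M
So the change in checkable deposits held by the non-bank public at commercial banks is +$837 million.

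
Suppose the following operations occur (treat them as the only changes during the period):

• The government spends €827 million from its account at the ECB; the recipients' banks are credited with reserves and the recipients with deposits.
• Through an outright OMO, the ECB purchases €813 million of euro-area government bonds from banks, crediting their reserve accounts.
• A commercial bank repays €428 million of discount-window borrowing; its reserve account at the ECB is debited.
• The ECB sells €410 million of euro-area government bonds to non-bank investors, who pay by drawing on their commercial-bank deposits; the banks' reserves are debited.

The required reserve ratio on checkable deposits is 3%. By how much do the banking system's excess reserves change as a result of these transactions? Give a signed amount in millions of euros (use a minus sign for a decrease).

Government spending €827 million: reserves +€827M, deposits +€827M.
OMO purchase (from banks) €813 million: reserves +€813M, deposits 0.
Discount-window repayment €428 million: reserves −€428M, deposits 0.
Asset sale (to non-banks) €410 million: reserves −€410M, deposits −€410M.
Totals: Δreserves = +€802M, Δdeposits = +€417M.
Δrequired reserves = 3% × +€417M = +€12.51M.
Δexcess reserves = Δreserves − Δrequired = +€802M − (+€12.51M) = +€789.49 million.

+€789.49 million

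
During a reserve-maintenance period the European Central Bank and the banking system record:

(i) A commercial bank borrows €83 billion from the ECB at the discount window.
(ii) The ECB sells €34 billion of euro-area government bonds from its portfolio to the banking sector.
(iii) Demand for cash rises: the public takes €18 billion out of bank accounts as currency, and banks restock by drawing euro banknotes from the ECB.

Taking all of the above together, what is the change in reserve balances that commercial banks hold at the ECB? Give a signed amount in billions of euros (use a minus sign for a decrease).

Discount-window loan €83 billion: the loan is credited to the bank's reserve account → +€83B.
OMO sale (to banks) €34 billion: the buying banks pay out of their reserve balances → −€34B.
Currency withdrawal €18 billion: banks swap reserves for currency → −€18B.
Net: 83 − 34 − 18 = +€31 billion.

+€31 billion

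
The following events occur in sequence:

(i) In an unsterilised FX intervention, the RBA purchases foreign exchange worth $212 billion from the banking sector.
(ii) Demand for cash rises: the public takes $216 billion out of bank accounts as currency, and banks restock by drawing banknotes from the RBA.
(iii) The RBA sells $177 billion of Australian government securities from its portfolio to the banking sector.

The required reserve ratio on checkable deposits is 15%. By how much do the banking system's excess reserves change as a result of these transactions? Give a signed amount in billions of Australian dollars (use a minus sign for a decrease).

-$148.6 billion

FX purchase $212 billion: reserves +$212B, deposits 0.
Currency withdrawal $216 billion: reserves −$216B, deposits −$216B.
OMO sale (to banks) $177 billion: reserves −$177B, deposits 0.
Totals: Δreserves = −$181B, Δdeposits = −$216B.
Δrequired reserves = 15% × −$216B = −$32.4B.
Δexcess reserves = Δreserves − Δrequired = −$181B − (−$32.4B) = -$148.6 billion.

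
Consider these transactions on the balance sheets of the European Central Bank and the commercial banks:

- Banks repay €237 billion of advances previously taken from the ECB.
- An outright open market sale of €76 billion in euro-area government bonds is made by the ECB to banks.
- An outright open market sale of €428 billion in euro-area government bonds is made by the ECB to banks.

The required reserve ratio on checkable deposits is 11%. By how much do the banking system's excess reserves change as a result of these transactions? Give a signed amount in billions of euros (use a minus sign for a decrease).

Discount-window repayment €237 billion: reserves −€237B, deposits 0.
OMO sale (to banks) €76 billion: reserves −€76B, deposits 0.
OMO sale (to banks) €428 billion: reserves −€428B, deposits 0.
Totals: Δreserves = −€741B, Δdeposits = 0.
Δrequired reserves = 11% × 0 = 0.
Δexcess reserves = Δreserves − Δrequired = −€741B − (0) = -€741 billion.

-€741 billion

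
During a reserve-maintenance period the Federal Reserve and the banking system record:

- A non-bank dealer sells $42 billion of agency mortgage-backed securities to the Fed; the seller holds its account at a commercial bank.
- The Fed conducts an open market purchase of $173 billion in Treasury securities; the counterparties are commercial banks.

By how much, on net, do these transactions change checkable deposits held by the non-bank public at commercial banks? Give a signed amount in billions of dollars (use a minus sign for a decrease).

+$42 billion

Fed balance sheet:
  Assets:      Securities +$215B
  Liabilities: Bank reserves +$215B
Commercial banking system:
  Assets:      Reserves at CB +$215B, Securities −$173B
  Liabilities: Checkable deposits +$42B
So the change in checkable deposits held by the non-bank public at commercial banks is +$42 billion.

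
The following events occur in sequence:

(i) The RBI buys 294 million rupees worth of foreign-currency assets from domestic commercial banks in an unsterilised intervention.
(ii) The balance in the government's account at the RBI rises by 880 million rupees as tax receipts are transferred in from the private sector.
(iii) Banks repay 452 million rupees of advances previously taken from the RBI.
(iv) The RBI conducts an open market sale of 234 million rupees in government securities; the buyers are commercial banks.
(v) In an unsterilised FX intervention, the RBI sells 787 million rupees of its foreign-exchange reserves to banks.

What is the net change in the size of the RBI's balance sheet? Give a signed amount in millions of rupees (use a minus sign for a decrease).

FX purchase 294 million rupees: an RBI asset is acquired → +294M.
Government account inflow 880 million rupees: only the composition of liabilities changes → 0.
Discount-window repayment 452 million rupees: an RBI asset is shed → −452M.
OMO sale (to banks) 234 million rupees: an RBI asset is shed → −234M.
FX sale 787 million rupees: an RBI asset is shed → −787M.
Net: 294 + 0 − 452 − 234 − 787 = -1179 million.

-1179 million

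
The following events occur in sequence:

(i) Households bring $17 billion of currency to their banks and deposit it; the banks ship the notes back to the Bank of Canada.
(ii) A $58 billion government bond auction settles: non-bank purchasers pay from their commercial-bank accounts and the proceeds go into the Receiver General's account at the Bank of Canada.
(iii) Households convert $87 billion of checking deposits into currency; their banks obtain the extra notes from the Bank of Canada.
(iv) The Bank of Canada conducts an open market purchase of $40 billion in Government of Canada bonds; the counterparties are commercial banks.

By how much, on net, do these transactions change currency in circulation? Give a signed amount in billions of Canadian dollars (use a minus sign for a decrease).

+$70 billion

Bank of Canada balance sheet:
  Assets:      Securities +$40B
  Liabilities: Bank reserves −$88B, Currency in circulation +$70B, Government deposits +$58B
Commercial banking system:
  Assets:      Reserves at CB −$88B, Securities −$40B
  Liabilities: Checkable deposits −$128B
So the change in currency in circulation is +$70 billion.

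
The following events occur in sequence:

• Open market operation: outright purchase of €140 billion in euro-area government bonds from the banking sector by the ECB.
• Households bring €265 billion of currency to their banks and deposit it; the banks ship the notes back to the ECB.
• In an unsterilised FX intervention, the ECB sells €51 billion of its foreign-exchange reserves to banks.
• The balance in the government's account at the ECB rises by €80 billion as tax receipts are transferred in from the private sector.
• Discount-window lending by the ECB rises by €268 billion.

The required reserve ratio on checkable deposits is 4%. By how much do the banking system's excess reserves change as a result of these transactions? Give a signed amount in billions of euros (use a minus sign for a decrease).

+€534.6 billion

OMO purchase (from banks) €140 billion: reserves +€140B, deposits 0.
Currency deposit €265 billion: reserves +€265B, deposits +€265B.
FX sale €51 billion: reserves −€51B, deposits 0.
Government account inflow €80 billion: reserves −€80B, deposits −€80B.
Discount-window loan €268 billion: reserves +€268B, deposits 0.
Totals: Δreserves = +€542B, Δdeposits = +€185B.
Δrequired reserves = 4% × +€185B = +€7.4B.
Δexcess reserves = Δreserves − Δrequired = +€542B − (+€7.4B) = +€534.6 billion.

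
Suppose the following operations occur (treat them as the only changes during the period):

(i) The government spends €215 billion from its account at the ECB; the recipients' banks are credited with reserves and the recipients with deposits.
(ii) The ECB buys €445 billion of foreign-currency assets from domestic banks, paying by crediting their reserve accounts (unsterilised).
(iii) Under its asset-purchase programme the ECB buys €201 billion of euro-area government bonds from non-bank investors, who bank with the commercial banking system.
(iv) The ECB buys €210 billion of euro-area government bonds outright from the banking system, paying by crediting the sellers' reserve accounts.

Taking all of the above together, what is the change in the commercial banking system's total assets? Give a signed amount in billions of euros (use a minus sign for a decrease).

+€416 billion

Government spending €215 billion: bank balance sheets expand → +€215B.
FX purchase €445 billion: just an asset swap on bank balance sheets → 0.
Asset purchase (from non-banks) €201 billion: bank balance sheets expand → +€201B.
OMO purchase (from banks) €210 billion: just an asset swap on bank balance sheets → 0.
Net: 215 + 0 + 201 + 0 = +€416 billion.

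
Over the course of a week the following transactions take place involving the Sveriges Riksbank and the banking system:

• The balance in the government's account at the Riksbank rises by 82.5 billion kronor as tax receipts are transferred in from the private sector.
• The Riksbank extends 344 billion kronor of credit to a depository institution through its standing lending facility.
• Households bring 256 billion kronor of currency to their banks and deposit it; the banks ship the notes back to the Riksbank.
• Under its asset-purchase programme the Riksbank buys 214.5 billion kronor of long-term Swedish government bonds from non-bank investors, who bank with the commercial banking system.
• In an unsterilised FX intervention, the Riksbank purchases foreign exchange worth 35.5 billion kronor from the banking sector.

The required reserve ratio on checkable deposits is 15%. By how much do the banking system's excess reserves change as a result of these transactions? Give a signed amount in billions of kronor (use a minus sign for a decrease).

+709.3 billion

Government account inflow 82.5 billion kronor: reserves −82.5B, deposits −82.5B.
Discount-window loan 344 billion kronor: reserves +344B, deposits 0.
Currency deposit 256 billion kronor: reserves +256B, deposits +256B.
Asset purchase (from non-banks) 214.5 billion kronor: reserves +214.5B, deposits +214.5B.
FX purchase 35.5 billion kronor: reserves +35.5B, deposits 0.
Totals: Δreserves = +767.5B, Δdeposits = +388B.
Δrequired reserves = 15% × +388B = +58.2B.
Δexcess reserves = Δreserves − Δrequired = +767.5B − (+58.2B) = +709.3 billion.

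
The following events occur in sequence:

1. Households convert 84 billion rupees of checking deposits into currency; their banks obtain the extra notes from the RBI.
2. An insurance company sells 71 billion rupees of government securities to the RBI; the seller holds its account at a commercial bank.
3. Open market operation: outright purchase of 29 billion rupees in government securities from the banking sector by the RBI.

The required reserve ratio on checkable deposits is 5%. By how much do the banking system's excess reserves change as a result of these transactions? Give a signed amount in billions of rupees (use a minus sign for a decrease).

Currency withdrawal 84 billion rupees: reserves −84B, deposits −84B.
Asset purchase (from non-banks) 71 billion rupees: reserves +71B, deposits +71B.
OMO purchase (from banks) 29 billion rupees: reserves +29B, deposits 0.
Totals: Δreserves = +16B, Δdeposits = −13B.
Δrequired reserves = 5% × −13B = −0.65B.
Δexcess reserves = Δreserves − Δrequired = +16B − (−0.65B) = +16.65 billion.

+16.65 billion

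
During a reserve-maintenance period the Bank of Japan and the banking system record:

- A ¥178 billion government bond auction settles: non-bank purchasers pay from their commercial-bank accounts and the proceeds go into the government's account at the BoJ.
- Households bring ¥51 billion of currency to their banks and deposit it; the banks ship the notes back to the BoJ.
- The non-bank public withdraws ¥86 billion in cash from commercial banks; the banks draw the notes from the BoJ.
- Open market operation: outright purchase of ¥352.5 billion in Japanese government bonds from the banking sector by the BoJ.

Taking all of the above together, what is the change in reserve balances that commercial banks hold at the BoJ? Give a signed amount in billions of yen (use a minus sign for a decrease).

BoJ balance sheet:
  Assets:      Securities +¥352.5B
  Liabilities: Bank reserves +¥139.5B, Currency in circulation +¥35B, Government deposits +¥178B
So the change in reserve balances that commercial banks hold at the BoJ is +¥139.5 billion.

+¥139.5 billion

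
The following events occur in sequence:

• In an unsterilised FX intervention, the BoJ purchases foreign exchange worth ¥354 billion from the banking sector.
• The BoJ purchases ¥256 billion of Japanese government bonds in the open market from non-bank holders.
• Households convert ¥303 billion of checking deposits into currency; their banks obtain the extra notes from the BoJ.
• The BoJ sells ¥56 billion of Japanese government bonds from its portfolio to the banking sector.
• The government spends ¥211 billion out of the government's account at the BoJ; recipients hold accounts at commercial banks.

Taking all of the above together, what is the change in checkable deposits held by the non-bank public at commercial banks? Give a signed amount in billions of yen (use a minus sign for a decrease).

+¥164 billion

FX purchase ¥354 billion: the counterparty is a bank, so public deposits are unchanged → 0.
Asset purchase (from non-banks) ¥256 billion: non-bank counterparties' bank balances rise → +¥256B.
Currency withdrawal ¥303 billion: non-bank counterparties' bank balances fall → −¥303B.
OMO sale (to banks) ¥56 billion: the counterparty is a bank, so public deposits are unchanged → 0.
Government spending ¥211 billion: non-bank counterparties' bank balances rise → +¥211B.
Net: 0 + 256 − 303 + 0 + 211 = +¥164 billion.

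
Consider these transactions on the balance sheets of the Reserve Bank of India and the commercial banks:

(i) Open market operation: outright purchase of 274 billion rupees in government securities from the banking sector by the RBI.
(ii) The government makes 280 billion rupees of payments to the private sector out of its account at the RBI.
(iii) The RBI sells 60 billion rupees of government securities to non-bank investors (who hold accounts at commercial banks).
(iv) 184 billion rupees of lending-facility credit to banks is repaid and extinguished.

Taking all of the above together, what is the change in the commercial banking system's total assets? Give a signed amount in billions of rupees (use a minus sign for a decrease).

RBI balance sheet:
  Assets:      Securities +214B, Loans to banks −184B
  Liabilities: Bank reserves +310B, Government deposits −280B
Commercial banking system:
  Assets:      Reserves at CB +310B, Securities −274B
  Liabilities: Checkable deposits +220B, Borrowings from CB −184B
Change in total bank assets = +36 billion.

+36 billion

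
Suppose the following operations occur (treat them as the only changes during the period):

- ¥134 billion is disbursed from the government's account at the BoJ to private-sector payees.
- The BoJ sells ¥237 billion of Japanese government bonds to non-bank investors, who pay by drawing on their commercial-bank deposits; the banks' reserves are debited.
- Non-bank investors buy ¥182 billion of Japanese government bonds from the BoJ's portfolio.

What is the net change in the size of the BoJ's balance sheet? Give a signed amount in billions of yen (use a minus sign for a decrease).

-¥419 billion

Government spending ¥134 billion: only the composition of liabilities changes → 0.
Asset sale (to non-banks) ¥237 billion: a BoJ asset is shed → −¥237B.
Asset sale (to non-banks) ¥182 billion: a BoJ asset is shed → −¥182B.
Net: 0 − 237 − 182 = -¥419 billion.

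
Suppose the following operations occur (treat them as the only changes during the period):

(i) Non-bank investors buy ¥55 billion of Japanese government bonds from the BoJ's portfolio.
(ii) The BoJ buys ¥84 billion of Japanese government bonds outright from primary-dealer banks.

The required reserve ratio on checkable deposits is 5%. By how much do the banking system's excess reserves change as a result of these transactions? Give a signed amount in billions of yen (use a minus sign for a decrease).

+¥31.75 billion

Asset sale (to non-banks) ¥55 billion: reserves −¥55B, deposits −¥55B.
OMO purchase (from banks) ¥84 billion: reserves +¥84B, deposits 0.
Totals: Δreserves = +¥29B, Δdeposits = −¥55B.
Δrequired reserves = 5% × −¥55B = −¥2.75B.
Δexcess reserves = Δreserves − Δrequired = +¥29B − (−¥2.75B) = +¥31.75 billion.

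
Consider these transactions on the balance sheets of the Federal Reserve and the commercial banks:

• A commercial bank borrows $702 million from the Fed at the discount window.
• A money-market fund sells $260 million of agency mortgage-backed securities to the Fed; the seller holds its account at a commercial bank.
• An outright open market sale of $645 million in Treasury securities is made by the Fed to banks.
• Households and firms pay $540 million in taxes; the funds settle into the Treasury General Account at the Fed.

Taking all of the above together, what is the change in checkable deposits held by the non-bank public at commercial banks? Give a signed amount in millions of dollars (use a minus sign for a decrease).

-$280 million

Discount-window loan $702 million: the counterparty is a bank, so public deposits are unchanged → 0.
Asset purchase (from non-banks) $260 million: non-bank counterparties' bank balances rise → +$260M.
OMO sale (to banks) $645 million: the counterparty is a bank, so public deposits are unchanged → 0.
Government account inflow $540 million: non-bank counterparties' bank balances fall → −$540M.
Net: 0 + 260 + 0 − 540 = -$280 million.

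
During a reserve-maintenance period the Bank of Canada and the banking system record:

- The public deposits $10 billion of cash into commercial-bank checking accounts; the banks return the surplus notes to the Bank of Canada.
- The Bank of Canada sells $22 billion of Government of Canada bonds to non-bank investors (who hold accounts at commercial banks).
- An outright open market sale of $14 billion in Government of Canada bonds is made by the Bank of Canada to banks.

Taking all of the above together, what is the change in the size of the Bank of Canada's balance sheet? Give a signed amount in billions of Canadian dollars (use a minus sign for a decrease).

Currency deposit $10 billion: only the composition of liabilities changes → 0.
Asset sale (to non-banks) $22 billion: a Bank of Canada asset is shed → −$22B.
OMO sale (to banks) $14 billion: a Bank of Canada asset is shed → −$14B.
Net: 0 − 22 − 14 = -$36 billion.

-$36 billion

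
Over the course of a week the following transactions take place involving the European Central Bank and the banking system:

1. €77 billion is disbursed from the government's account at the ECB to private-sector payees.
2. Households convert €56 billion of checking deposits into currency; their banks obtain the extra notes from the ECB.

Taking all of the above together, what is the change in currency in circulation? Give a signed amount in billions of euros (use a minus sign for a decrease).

Government spending €77 billion: no currency enters or leaves circulation → 0.
Currency withdrawal €56 billion: notes leave the central bank → +€56B.
Net: 0 + 56 = +€56 billion.

+€56 billion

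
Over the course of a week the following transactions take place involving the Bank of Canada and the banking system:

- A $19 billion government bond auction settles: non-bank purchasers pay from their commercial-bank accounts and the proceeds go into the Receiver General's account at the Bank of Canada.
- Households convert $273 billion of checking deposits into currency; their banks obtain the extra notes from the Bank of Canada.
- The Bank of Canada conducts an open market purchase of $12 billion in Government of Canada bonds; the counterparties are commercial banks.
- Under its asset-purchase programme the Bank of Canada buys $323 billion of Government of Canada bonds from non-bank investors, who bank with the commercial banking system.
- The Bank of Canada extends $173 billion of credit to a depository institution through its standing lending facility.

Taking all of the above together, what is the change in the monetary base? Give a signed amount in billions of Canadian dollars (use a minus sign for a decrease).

+$489 billion

Bank of Canada balance sheet:
  Assets:      Securities +$335B, Loans to banks +$173B
  Liabilities: Bank reserves +$216B, Currency in circulation +$273B, Government deposits +$19B
Commercial banking system:
  Assets:      Reserves at CB +$216B, Securities −$12B
  Liabilities: Checkable deposits +$31B, Borrowings from CB +$173B
Monetary base = currency + reserves: +$273B + (+$216B) = +$489 billion.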